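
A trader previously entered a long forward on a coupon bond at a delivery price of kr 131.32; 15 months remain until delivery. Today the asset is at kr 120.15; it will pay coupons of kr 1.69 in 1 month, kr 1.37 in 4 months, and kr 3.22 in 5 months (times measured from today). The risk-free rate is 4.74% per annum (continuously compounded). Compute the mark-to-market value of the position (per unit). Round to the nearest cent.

PV(remaining coupons) I = 1.69·e^(−0.0474·1/12) + 1.37·e^(−0.0474·4/12) + 3.22·e^(−0.0474·5/12) = 6.1889
Current forward F = (S − I)·e^(rT) = (120.15 − 6.1889)·e^(0.0474·15/12) = 113.9611 × 1.061040 = 120.9173
Value (long) = (F − K)·e^(−rT) = (120.9173 − 131.32) × 0.942471 = -9.8042
Value = -kr 9.80

-kr 9.80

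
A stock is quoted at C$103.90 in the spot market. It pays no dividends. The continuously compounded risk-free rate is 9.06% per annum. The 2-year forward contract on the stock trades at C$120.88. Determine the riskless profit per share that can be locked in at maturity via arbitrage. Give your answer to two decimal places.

Fair forward: F* = S·e^(carry·T), with carry = r = 0.0906
F* = 103.90 · e^(0.0906 × 2) = 103.90 · e^0.181200 = 103.90 × 1.198655 = C$124.5403
Market C$120.88 < fair C$124.5403: forward underpriced → reverse cash-and-carry (short spot, go long the forward).
At maturity, profit = |F_mkt − F*| = |120.88 − 124.5403| = C$3.66 per share

C$3.66 per share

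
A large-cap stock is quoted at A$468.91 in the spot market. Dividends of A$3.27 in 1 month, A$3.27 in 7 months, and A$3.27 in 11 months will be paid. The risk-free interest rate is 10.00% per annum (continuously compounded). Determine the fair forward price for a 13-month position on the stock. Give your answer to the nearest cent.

PV(dividends) I = 3.27·e^(−0.1000·1/12) + 3.27·e^(−0.1000·7/12) + 3.27·e^(−0.1000·11/12)
I = 3.2429 + 3.0847 + 2.9836 = 9.3112
F = (S − I)·e^(rT) = (468.91 − 9.3112) · e^(0.1000·13/12)
= 459.5988 · e^0.108333 = 459.5988 × 1.114419 = A$512.19

A$512.19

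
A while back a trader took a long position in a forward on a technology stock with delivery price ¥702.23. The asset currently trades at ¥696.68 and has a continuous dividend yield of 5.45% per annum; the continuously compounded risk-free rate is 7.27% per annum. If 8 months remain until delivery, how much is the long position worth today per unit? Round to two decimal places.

¥2.81

Current fair forward for the remaining 8 months: F = S·e^((r − q)·T), (r − q) = 0.0727 − 0.0545 = 0.0182
F = 696.68 · e^(0.0182 × 8/12) = 696.68 × 1.012207 = 705.1844
Value of long forward = (F − K)·e^(−rT) = (705.1844 − 702.23) · e^(−0.0727·8/12)
= 2.9544 × 0.952689 = 2.81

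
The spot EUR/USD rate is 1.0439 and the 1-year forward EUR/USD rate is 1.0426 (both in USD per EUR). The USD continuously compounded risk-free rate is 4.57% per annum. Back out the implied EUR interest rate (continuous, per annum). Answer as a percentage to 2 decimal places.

F = S·e^((r_USD − r_EUR)T) ⇒ r_EUR = r_USD − ln(F/S)/T
ln(1.0426/1.0439) = -0.001246; /(1) = -0.001246
r_EUR = 0.0457 + 0.001246 = 0.046946
r_EUR = 4.69%

4.69%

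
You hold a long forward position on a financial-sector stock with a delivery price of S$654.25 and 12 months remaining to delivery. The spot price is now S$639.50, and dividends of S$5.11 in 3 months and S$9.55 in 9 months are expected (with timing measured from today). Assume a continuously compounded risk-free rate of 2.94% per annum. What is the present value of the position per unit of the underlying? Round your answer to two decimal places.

PV(remaining dividends) I = 5.11·e^(−0.0294·3/12) + 9.55·e^(−0.0294·9/12) = 14.4143
Current forward F = (S − I)·e^(rT) = (639.50 − 14.4143)·e^(0.0294·12/12) = 625.0857 × 1.029836 = 643.7358
Value (long) = (F − K)·e^(−rT) = (643.7358 − 654.25) × 0.971028 = -10.2096
Value = -S$10.21

-S$10.21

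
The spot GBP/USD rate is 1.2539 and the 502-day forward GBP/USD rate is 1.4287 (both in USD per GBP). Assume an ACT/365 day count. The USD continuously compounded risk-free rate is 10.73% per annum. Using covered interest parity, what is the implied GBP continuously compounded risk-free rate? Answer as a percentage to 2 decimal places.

F = S·e^((r_USD − r_GBP)T) ⇒ r_GBP = r_USD − ln(F/S)/T
ln(1.4287/1.2539) = 0.130506; /(502/365) = 0.094890
r_GBP = 0.1073 − 0.094890 = 0.012410
r_GBP = 1.24%

1.24%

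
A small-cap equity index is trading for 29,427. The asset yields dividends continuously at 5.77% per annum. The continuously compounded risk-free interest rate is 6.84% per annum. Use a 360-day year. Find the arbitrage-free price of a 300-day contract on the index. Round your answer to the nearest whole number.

F = S·e^((r − q)T) = 29427 · e^((0.0684 − 0.0577) × 300/360)
= 29427 · e^0.008917 = 29427 × 1.008957
F = 29,691

29,691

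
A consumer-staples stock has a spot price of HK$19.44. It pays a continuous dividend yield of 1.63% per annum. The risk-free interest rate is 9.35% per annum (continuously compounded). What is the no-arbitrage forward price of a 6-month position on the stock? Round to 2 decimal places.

F = S·e^((r − q)T) = 19.44 · e^((0.0935 − 0.0163) × 6/12)
= 19.44 · e^0.038600 = 19.44 × 1.039355
F = HK$20.21

HK$20.21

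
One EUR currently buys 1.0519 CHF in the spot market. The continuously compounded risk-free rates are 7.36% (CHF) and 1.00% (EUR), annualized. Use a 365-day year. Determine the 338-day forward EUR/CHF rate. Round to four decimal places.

1.1157

F = S·e^((r_CHF − r_EUR)T) = 1.0519 · e^((0.0736 − 0.0100) × 338/365)
= 1.0519 · e^0.058895 = 1.0519 × 1.060664
F = 1.1157 CHF per EUR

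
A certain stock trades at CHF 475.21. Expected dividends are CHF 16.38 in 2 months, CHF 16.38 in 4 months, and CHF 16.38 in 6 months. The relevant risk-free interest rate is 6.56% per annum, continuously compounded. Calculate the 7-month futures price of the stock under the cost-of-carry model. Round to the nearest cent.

CHF 443.79

PV(dividends) I = 16.38·e^(−0.0656·2/12) + 16.38·e^(−0.0656·4/12) + 16.38·e^(−0.0656·6/12)
I = 16.2019 + 16.0257 + 15.8515 = 48.0791
F = (S − I)·e^(rT) = (475.21 − 48.0791) · e^(0.0656·7/12)
= 427.1309 · e^0.038267 = 427.1309 × 1.039009 = CHF 443.79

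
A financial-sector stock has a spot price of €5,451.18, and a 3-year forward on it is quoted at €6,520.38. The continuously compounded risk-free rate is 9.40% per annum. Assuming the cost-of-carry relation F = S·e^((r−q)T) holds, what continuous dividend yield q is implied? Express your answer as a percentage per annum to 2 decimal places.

From F = S·e^((r−q)T): (r − q) = ln(F/S)/T
ln(6520.38/5451.18) = ln(1.196141) = 0.179101
(r − q) = 0.179101 / (3) = 0.059700
q = r − ln(F/S)/T = 0.0940 − 0.059700 = 0.034300
q = 3.43%

3.43%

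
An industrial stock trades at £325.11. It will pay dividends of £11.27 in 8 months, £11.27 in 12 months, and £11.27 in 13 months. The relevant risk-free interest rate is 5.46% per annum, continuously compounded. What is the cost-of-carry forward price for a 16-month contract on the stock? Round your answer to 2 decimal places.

£315.07

PV(dividends) I = 11.27·e^(−0.0546·8/12) + 11.27·e^(−0.0546·12/12) + 11.27·e^(−0.0546·13/12)
I = 10.8671 + 10.6712 + 10.6227 = 32.1610
F = (S − I)·e^(rT) = (325.11 − 32.1610) · e^(0.0546·16/12)
= 292.9490 · e^0.072800 = 292.9490 × 1.075515 = £315.07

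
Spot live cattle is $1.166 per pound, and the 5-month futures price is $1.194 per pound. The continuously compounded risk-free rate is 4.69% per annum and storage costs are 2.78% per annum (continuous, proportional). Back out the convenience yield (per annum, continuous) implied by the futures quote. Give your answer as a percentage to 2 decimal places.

1.77%

F = S·e^((r+u−y)T) ⇒ (r+u−y) = ln(F/S)/T
ln(1.194/1.166) = 0.023730; /T ⇒ 0.056952
y = r + u − ln(F/S)/T = 0.0469 + 0.0278 − 0.056952 = 0.017748
y = 1.77%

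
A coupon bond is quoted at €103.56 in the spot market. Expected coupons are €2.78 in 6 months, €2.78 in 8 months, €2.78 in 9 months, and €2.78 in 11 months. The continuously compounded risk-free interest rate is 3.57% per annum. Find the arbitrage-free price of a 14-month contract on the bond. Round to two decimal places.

PV(coupons) I = 2.78·e^(−0.0357·6/12) + 2.78·e^(−0.0357·8/12) + 2.78·e^(−0.0357·9/12) + 2.78·e^(−0.0357·11/12)
I = 2.7308 + 2.7146 + 2.7066 + 2.6905 = 10.8425
F = (S − I)·e^(rT) = (103.56 − 10.8425) · e^(0.0357·14/12)
= 92.7175 · e^0.041650 = 92.7175 × 1.042530 = €96.66

€96.66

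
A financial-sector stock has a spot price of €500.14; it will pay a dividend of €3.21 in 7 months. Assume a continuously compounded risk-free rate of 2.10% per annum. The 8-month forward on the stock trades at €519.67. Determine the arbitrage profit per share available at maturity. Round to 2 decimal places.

PV(dividends) I = 3.21·e^(−0.0210·7/12) = 3.1709
Fair forward F* = (S − I)·e^(rT) = (500.14 − 3.1709)·e^0.014000 = 496.9691 × 1.014098 = 503.9754
Market €519.67 > fair 503.9754: forward overpriced → cash-and-carry (borrow at r, buy the stock and collect the dividends, short the forward).
Profit at T = |F_mkt − F*| = |519.67 − 503.9754| = €15.69 per share

€15.69 per share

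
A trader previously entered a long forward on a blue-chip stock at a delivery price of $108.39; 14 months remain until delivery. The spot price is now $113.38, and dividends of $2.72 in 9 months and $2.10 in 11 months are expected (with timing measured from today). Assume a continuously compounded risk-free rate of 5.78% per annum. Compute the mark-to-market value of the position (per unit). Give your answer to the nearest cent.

$7.46

PV(remaining dividends) I = 2.72·e^(−0.0578·9/12) + 2.10·e^(−0.0578·11/12) = 4.5962
Current forward F = (S − I)·e^(rT) = (113.38 − 4.5962)·e^(0.0578·14/12) = 108.7838 × 1.069759 = 116.3724
Value (long) = (F − K)·e^(−rT) = (116.3724 − 108.39) × 0.934790 = 7.4619
Value = $7.46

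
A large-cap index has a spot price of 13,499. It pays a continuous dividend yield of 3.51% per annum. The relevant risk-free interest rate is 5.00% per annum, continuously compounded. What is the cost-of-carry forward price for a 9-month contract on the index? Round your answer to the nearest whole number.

F = S·e^((r − q)T) = 13499 · e^((0.0500 − 0.0351) × 9/12)
= 13499 · e^0.011175 = 13499 × 1.011238
F = 13,651

13,651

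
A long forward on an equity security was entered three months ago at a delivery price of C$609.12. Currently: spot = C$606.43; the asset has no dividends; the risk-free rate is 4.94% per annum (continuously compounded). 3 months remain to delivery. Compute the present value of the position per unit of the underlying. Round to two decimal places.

Current fair forward for the remaining 3 months: F = S·e^(r·T), r = 0.0494
F = 606.43 · e^(0.0494 × 3/12) = 606.43 × 1.012427 = 613.9661
Value of long forward = (F − K)·e^(−rT) = (613.9661 − 609.12) · e^(−0.0494·3/12)
= 4.8461 × 0.987726 = 4.79

C$4.79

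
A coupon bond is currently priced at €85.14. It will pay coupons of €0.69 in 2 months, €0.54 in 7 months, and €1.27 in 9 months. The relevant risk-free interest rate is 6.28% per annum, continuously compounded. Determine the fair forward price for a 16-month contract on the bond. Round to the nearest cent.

PV(coupons) I = 0.69·e^(−0.0628·2/12) + 0.54·e^(−0.0628·7/12) + 1.27·e^(−0.0628·9/12)
I = 0.6828 + 0.5206 + 1.2116 = 2.4150
F = (S − I)·e^(rT) = (85.14 − 2.4150) · e^(0.0628·16/12)
= 82.7250 · e^0.083733 = 82.7250 × 1.087339 = €89.95

€89.95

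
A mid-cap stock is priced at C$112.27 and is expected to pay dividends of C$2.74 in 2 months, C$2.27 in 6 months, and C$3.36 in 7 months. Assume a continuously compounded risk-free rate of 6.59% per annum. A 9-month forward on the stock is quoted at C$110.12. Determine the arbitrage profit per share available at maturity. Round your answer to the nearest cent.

C$0.71 per share

PV(dividends) I = 2.74·e^(−0.0659·2/12) + 2.27·e^(−0.0659·6/12) + 3.36·e^(−0.0659·7/12) = 8.1398
Fair forward F* = (S − I)·e^(rT) = (112.27 − 8.1398)·e^0.049425 = 104.1302 × 1.050667 = 109.4062
Market C$110.12 > fair 109.4062: forward overpriced → cash-and-carry (borrow at r, buy the stock and collect the dividends, short the forward).
Profit at T = |F_mkt − F*| = |110.12 − 109.4062| = C$0.71 per share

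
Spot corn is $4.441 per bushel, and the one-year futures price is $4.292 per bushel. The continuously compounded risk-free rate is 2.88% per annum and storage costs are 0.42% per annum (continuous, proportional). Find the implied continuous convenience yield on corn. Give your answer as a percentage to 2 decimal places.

6.71%

F = S·e^((r+u−y)T) ⇒ (r+u−y) = ln(F/S)/T
ln(4.292/4.441) = -0.034127; /T ⇒ -0.034127
y = r + u − ln(F/S)/T = 0.0288 + 0.0042 + 0.034127 = 0.067127
y = 6.71%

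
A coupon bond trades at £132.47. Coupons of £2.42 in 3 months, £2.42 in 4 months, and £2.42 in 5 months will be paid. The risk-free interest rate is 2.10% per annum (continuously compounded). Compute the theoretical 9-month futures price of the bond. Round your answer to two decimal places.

PV(coupons) I = 2.42·e^(−0.0210·3/12) + 2.42·e^(−0.0210·4/12) + 2.42·e^(−0.0210·5/12)
I = 2.4073 + 2.4031 + 2.3989 = 7.2093
F = (S − I)·e^(rT) = (132.47 − 7.2093) · e^(0.0210·9/12)
= 125.2607 · e^0.015750 = 125.2607 × 1.015875 = £127.25

£127.25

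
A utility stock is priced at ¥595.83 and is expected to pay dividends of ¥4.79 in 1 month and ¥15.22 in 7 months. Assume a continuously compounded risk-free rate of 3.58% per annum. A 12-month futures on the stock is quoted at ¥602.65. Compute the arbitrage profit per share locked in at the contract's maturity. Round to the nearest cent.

¥5.50 per share

PV(dividends) I = 4.79·e^(−0.0358·1/12) + 15.22·e^(−0.0358·7/12) = 19.6812
Fair futures F* = (S − I)·e^(rT) = (595.83 − 19.6812)·e^0.035800 = 576.1488 × 1.036449 = 597.1488
Market ¥602.65 > fair 597.1488: forward overpriced → cash-and-carry (borrow at r, buy the stock and collect the dividends, short the forward).
Profit at T = |F_mkt − F*| = |602.65 − 597.1488| = ¥5.50 per share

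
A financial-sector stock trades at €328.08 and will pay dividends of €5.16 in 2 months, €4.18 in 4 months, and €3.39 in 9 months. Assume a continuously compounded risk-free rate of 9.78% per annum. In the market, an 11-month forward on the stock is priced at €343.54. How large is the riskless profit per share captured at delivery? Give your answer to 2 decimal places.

€1.89 per share

PV(dividends) I = 5.16·e^(−0.0978·2/12) + 4.18·e^(−0.0978·4/12) + 3.39·e^(−0.0978·9/12) = 12.2727
Fair forward F* = (S − I)·e^(rT) = (328.08 − 12.2727)·e^0.089650 = 315.8073 × 1.093791 = 345.4272
Market €343.54 < fair 345.4272: forward underpriced → reverse cash-and-carry (short the stock, invest proceeds at r, pay the dividends, go long the forward).
Profit at T = |F_mkt − F*| = |343.54 − 345.4272| = €1.89 per share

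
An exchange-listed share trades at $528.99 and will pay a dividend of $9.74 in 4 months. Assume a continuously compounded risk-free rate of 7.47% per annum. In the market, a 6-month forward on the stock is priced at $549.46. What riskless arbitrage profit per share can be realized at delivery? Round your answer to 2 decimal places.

PV(dividends) I = 9.74·e^(−0.0747·4/12) = 9.5005
Fair forward F* = (S − I)·e^(rT) = (528.99 − 9.5005)·e^0.037350 = 519.4895 × 1.038056 = 539.2592
Market $549.46 > fair 539.2592: forward overpriced → cash-and-carry (borrow at r, buy the stock and collect the dividends, short the forward).
Profit at T = |F_mkt − F*| = |549.46 − 539.2592| = $10.20 per share

$10.20 per share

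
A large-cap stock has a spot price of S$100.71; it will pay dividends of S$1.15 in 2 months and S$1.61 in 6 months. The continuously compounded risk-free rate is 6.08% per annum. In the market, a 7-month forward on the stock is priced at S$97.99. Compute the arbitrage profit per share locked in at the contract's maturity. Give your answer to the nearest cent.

S$3.56 per share

PV(dividends) I = 1.15·e^(−0.0608·2/12) + 1.61·e^(−0.0608·6/12) = 2.7002
Fair forward F* = (S − I)·e^(rT) = (100.71 − 2.7002)·e^0.035467 = 98.0098 × 1.036103 = 101.5482
Market S$97.99 < fair 101.5482: forward underpriced → reverse cash-and-carry (short the stock, invest proceeds at r, pay the dividends, go long the forward).
Profit at T = |F_mkt − F*| = |97.99 − 101.5482| = S$3.56 per share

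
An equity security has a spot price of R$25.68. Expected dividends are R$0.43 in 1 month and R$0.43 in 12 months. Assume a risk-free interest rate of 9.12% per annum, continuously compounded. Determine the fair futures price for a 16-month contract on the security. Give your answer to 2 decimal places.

R$28.08

PV(dividends) I = 0.43·e^(−0.0912·1/12) + 0.43·e^(−0.0912·12/12)
I = 0.4267 + 0.3925 = 0.8192
F = (S − I)·e^(rT) = (25.68 − 0.8192) · e^(0.0912·16/12)
= 24.8608 · e^0.121600 = 24.8608 × 1.129302 = R$28.08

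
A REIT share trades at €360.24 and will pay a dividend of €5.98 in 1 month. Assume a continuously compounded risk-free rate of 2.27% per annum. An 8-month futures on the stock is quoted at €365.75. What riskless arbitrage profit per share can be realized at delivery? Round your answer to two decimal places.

€6.08 per share

PV(dividends) I = 5.98·e^(−0.0227·1/12) = 5.9687
Fair futures F* = (S − I)·e^(rT) = (360.24 − 5.9687)·e^0.015133 = 354.2713 × 1.015248 = 359.6732
Market €365.75 > fair 359.6732: forward overpriced → cash-and-carry (borrow at r, buy the stock and collect the dividends, short the forward).
Profit at T = |F_mkt − F*| = |365.75 − 359.6732| = €6.08 per share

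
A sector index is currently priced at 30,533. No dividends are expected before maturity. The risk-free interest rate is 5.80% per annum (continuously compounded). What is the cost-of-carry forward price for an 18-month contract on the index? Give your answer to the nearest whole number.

F = S·e^(rT) = 30533 · e^(0.0580 × 18/12)
= 30533 · e^0.087000 = 30533 × 1.090897
F = 33,308

33,308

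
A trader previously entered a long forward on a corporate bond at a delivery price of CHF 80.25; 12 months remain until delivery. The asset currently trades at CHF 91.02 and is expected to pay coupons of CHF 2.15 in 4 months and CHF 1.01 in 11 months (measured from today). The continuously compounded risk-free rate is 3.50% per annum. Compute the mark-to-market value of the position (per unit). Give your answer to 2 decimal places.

PV(remaining coupons) I = 2.15·e^(−0.0350·4/12) + 1.01·e^(−0.0350·11/12) = 3.1032
Current forward F = (S − I)·e^(rT) = (91.02 − 3.1032)·e^(0.0350·12/12) = 87.9168 × 1.035620 = 91.0484
Value (long) = (F − K)·e^(−rT) = (91.0484 − 80.25) × 0.965605 = 10.4270
Value = CHF 10.43

CHF 10.43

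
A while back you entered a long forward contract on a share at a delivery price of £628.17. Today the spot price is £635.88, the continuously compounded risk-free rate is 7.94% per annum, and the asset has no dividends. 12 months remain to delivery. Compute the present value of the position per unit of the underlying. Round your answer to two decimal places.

£55.66

Current fair forward for the remaining 12 months: F = S·e^(r·T), r = 0.0794
F = 635.88 · e^(0.0794 × 12/12) = 635.88 × 1.082637 = 688.4272
Value of long forward = (F − K)·e^(−rT) = (688.4272 − 628.17) · e^(−0.0794·12/12)
= 60.2572 × 0.923670 = 55.66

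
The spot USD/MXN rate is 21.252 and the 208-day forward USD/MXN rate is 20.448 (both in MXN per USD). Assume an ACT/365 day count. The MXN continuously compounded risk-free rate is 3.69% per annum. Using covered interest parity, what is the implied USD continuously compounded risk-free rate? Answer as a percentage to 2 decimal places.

10.46%

F = S·e^((r_MXN − r_USD)T) ⇒ r_USD = r_MXN − ln(F/S)/T
ln(20.448/21.252) = -0.038566; /(208/365) = -0.067676
r_USD = 0.0369 + 0.067676 = 0.104576
r_USD = 10.46%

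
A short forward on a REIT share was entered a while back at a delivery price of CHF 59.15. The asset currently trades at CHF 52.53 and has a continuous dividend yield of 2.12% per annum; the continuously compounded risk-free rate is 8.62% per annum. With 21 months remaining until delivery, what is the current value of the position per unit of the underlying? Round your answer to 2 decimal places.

Current fair forward for the remaining 21 months: F = S·e^((r − q)·T), (r − q) = 0.0862 − 0.0212 = 0.0650
F = 52.53 · e^(0.0650 × 21/12) = 52.53 × 1.120472 = 58.8584
Value of long forward = (F − K)·e^(−rT) = (58.8584 − 59.15) · e^(−0.0862·21/12)
= -0.2916 × 0.859977 = -0.25
Short position value = −(long value) = CHF 0.25

CHF 0.25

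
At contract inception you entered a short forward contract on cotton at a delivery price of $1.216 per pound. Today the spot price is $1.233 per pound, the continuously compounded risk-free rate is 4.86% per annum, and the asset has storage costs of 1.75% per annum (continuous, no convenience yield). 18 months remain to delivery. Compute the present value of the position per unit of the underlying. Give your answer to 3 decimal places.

Current fair forward for the remaining 18 months: F = S·e^((r + u)·T), (r + u) = 0.0486 + 0.0175 = 0.0661
F = 1.233 · e^(0.0661 × 18/12) = 1.233 × 1.104232 = 1.3615
Value of long forward = (F − K)·e^(−rT) = (1.3615 − 1.216) · e^(−0.0486·18/12)
= 0.1455 × 0.929694 = 0.135
Short position value = −(long value) = -$0.135

-$0.135 per pound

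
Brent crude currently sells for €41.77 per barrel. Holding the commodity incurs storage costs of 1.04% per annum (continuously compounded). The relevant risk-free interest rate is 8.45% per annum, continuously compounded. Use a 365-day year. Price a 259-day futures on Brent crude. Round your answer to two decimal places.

Net carry = r + u − y = 0.0845 + 0.0104 − 0.0000 = 0.0949
F = S·e^((r+u−y)T) = 41.77 · e^(0.0949 × 259/365) = 41.77 · e^0.067340
= 41.77 × 1.069659 = €44.68 per barrel

€44.68 per barrel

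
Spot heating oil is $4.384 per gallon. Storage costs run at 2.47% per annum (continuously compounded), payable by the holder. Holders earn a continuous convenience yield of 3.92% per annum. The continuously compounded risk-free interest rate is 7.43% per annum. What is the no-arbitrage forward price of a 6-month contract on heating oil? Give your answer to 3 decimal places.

$4.517 per gallon

Net carry = r + u − y = 0.0743 + 0.0247 − 0.0392 = 0.0598
F = S·e^((r+u−y)T) = 4.384 · e^(0.0598 × 6/12) = 4.384 · e^0.029900
= 4.384 × 1.030351 = $4.517 per gallon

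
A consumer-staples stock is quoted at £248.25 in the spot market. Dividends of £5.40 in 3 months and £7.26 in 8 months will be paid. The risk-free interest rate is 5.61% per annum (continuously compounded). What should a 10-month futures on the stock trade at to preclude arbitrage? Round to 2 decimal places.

£247.22

PV(dividends) I = 5.40·e^(−0.0561·3/12) + 7.26·e^(−0.0561·8/12)
I = 5.3248 + 6.9935 = 12.3183
F = (S − I)·e^(rT) = (248.25 − 12.3183) · e^(0.0561·10/12)
= 235.9317 · e^0.046750 = 235.9317 × 1.047860 = £247.22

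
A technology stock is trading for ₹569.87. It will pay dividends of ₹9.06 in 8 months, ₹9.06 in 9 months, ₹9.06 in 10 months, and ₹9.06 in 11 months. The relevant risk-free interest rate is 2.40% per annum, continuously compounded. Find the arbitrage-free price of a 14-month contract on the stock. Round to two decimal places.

₹549.48

PV(dividends) I = 9.06·e^(−0.0240·8/12) + 9.06·e^(−0.0240·9/12) + 9.06·e^(−0.0240·10/12) + 9.06·e^(−0.0240·11/12)
I = 8.9162 + 8.8984 + 8.8806 + 8.8629 = 35.5581
F = (S − I)·e^(rT) = (569.87 − 35.5581) · e^(0.0240·14/12)
= 534.3119 · e^0.028000 = 534.3119 × 1.028396 = ₹549.48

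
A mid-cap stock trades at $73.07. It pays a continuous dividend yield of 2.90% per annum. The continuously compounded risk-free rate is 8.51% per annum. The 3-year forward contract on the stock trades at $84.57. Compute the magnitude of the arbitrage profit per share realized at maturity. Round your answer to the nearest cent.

Fair forward: F* = S·e^(carry·T), with carry = (r − q) = 0.0851 − 0.0290 = 0.0561
F* = 73.07 · e^(0.0561 × 3) = 73.07 · e^0.168300 = 73.07 × 1.183292 = $86.4631
Market $84.57 < fair $86.4631: forward underpriced → reverse cash-and-carry (short spot, go long the forward).
At maturity, profit = |F_mkt − F*| = |84.57 − 86.4631| = $1.89 per share

$1.89 per share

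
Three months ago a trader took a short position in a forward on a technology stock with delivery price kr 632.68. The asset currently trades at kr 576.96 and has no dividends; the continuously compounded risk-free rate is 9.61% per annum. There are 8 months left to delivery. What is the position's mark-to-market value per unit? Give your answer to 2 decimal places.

kr 16.46

Current fair forward for the remaining 8 months: F = S·e^(r·T), r = 0.0961
F = 576.96 · e^(0.0961 × 8/12) = 576.96 × 1.066163 = 615.1334
Value of long forward = (F − K)·e^(−rT) = (615.1334 − 632.68) · e^(−0.0961·8/12)
= -17.5466 × 0.937942 = -16.46
Short position value = −(long value) = kr 16.46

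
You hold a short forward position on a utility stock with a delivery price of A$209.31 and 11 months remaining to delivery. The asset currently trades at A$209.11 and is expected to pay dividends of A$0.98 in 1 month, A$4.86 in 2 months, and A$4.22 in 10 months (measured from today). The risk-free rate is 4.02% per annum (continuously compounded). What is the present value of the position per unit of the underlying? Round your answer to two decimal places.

A$2.51

PV(remaining dividends) I = 0.98·e^(−0.0402·1/12) + 4.86·e^(−0.0402·2/12) + 4.22·e^(−0.0402·10/12) = 9.8852
Current forward F = (S − I)·e^(rT) = (209.11 − 9.8852)·e^(0.0402·11/12) = 199.2248 × 1.037537 = 206.7031
Value (long) = (F − K)·e^(−rT) = (206.7031 − 209.31) × 0.963821 = -2.5126
Short position value = −(long value) = A$2.51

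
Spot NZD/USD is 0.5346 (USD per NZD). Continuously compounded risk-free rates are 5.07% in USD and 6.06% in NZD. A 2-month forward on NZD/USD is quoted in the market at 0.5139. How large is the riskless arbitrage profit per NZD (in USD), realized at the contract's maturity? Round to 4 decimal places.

Fair forward: F* = S·e^(carry·T), with carry = (r_USD − r_NZD) = 0.0507 − 0.0606 = -0.0099
F* = 0.5346 · e^(-0.0099 × 2/12) = 0.5346 · e^-0.001650 = 0.5346 × 0.998351 = 0.5337
Market 0.5139 < fair 0.5337: forward underpriced → reverse cash-and-carry (short spot, go long the forward).
At maturity, profit = |F_mkt − F*| = |0.5139 − 0.5337| = 0.0198 per NZD (in USD)

0.0198 per NZD (in USD)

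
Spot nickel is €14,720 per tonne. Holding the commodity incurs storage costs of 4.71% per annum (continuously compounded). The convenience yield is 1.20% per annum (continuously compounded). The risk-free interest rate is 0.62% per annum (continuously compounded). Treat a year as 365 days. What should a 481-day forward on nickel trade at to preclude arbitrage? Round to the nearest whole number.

Net carry = r + u − y = 0.0062 + 0.0471 − 0.0120 = 0.0413
F = S·e^((r+u−y)T) = 14720 · e^(0.0413 × 481/365) = 14720 · e^0.054425
= 14720 × 1.055933 = €15,543 per tonne

€15,543 per tonne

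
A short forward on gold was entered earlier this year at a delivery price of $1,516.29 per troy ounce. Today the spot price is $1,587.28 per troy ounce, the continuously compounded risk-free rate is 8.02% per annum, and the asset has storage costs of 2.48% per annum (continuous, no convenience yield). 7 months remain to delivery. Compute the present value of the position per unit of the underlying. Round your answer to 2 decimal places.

Current fair forward for the remaining 7 months: F = S·e^((r + u)·T), (r + u) = 0.0802 + 0.0248 = 0.1050
F = 1587.28 · e^(0.1050 × 7/12) = 1587.28 × 1.06316467 = 1687.5400
Value of long forward = (F − K)·e^(−rT) = (1687.5400 − 1516.29) · e^(−0.0802·7/12)
= 171.2500 × 0.95429414 = 163.42
Short position value = −(long value) = -$163.42

-$163.42 per troy ounce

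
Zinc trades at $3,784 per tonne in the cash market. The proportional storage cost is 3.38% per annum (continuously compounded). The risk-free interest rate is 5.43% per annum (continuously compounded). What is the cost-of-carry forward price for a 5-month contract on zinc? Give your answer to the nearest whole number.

Net carry = r + u − y = 0.0543 + 0.0338 − 0.0000 = 0.0881
F = S·e^((r+u−y)T) = 3784 · e^(0.0881 × 5/12) = 3784 · e^0.036708
= 3784 × 1.037390 = $3,925 per tonne

$3,925 per tonne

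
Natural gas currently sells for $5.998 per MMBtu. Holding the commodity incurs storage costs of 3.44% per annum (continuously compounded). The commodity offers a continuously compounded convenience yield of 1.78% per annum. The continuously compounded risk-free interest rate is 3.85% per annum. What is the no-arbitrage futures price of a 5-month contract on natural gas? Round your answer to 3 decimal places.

Net carry = r + u − y = 0.0385 + 0.0344 − 0.0178 = 0.0551
F = S·e^((r+u−y)T) = 5.998 · e^(0.0551 × 5/12) = 5.998 · e^0.022958
= 5.998 × 1.023224 = $6.137 per MMBtu

$6.137 per MMBtu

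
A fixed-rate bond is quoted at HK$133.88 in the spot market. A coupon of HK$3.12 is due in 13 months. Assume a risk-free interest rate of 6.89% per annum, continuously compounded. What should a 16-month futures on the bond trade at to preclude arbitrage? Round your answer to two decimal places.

HK$143.59

PV(coupons) I = 3.12·e^(−0.0689·13/12)
I = 2.8956
F = (S − I)·e^(rT) = (133.88 − 2.8956) · e^(0.0689·16/12)
= 130.9844 · e^0.091867 = 130.9844 × 1.096219 = HK$143.59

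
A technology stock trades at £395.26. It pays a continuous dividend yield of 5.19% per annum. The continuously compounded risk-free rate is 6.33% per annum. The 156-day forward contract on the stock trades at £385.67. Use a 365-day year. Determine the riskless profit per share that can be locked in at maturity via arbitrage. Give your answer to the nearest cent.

Fair forward: F* = S·e^(carry·T), with carry = (r − q) = 0.0633 − 0.0519 = 0.0114
F* = 395.26 · e^(0.0114 × 156/365) = 395.26 · e^0.004872 = 395.26 × 1.004884 = £397.1904
Market £385.67 < fair £397.1904: forward underpriced → reverse cash-and-carry (short spot, go long the forward).
At maturity, profit = |F_mkt − F*| = |385.67 − 397.1904| = £11.52 per share

£11.52 per share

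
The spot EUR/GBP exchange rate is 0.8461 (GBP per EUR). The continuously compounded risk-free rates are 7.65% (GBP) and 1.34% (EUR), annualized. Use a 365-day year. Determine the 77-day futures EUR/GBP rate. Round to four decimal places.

F = S·e^((r_GBP − r_EUR)T) = 0.8461 · e^((0.0765 − 0.0134) × 77/365)
= 0.8461 · e^0.013312 = 0.8461 × 1.013401
F = 0.8574 GBP per EUR

0.8574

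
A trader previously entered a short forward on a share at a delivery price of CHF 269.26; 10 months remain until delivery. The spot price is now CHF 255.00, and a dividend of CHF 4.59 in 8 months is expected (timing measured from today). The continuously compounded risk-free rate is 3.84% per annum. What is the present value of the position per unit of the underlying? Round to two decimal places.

PV(remaining dividends) I = 4.59·e^(−0.0384·8/12) = 4.4740
Current forward F = (S − I)·e^(rT) = (255.00 − 4.4740)·e^(0.0384·10/12) = 250.5260 × 1.032518 = 258.6726
Value (long) = (F − K)·e^(−rT) = (258.6726 − 269.26) × 0.968507 = -10.2540
Short position value = −(long value) = CHF 10.25

CHF 10.25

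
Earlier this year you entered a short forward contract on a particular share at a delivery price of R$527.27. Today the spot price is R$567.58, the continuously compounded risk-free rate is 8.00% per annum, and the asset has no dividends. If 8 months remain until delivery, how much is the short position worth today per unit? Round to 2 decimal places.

-R$67.69

Current fair forward for the remaining 8 months: F = S·e^(r·T), r = 0.0800
F = 567.58 · e^(0.0800 × 8/12) = 567.58 × 1.054781 = 598.6726
Value of long forward = (F − K)·e^(−rT) = (598.6726 − 527.27) · e^(−0.0800·8/12)
= 71.4026 × 0.948064 = 67.69
Short position value = −(long value) = -R$67.69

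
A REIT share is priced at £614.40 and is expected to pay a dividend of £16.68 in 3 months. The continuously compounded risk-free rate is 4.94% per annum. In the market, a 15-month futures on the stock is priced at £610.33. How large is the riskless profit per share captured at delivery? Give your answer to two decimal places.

PV(dividends) I = 16.68·e^(−0.0494·3/12) = 16.4753
Fair futures F* = (S − I)·e^(rT) = (614.40 − 16.4753)·e^0.061750 = 597.9247 × 1.063696 = 636.0101
Market £610.33 < fair 636.0101: forward underpriced → reverse cash-and-carry (short the stock, invest proceeds at r, pay the dividends, go long the forward).
Profit at T = |F_mkt − F*| = |610.33 − 636.0101| = £25.68 per share

£25.68 per share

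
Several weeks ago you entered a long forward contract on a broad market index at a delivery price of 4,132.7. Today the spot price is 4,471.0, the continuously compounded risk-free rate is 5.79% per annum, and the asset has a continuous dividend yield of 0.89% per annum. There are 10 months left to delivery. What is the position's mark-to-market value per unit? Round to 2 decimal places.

Current fair forward for the remaining 10 months: F = S·e^((r − q)·T), (r − q) = 0.0579 − 0.0089 = 0.0490
F = 4471.0 · e^(0.0490 × 10/12) = 4471.0 × 1.04167848 = 4657.3445
Value of long forward = (F − K)·e^(−rT) = (4657.3445 − 4132.7) · e^(−0.0579·10/12)
= 524.6445 × 0.95289553 = 499.93

499.93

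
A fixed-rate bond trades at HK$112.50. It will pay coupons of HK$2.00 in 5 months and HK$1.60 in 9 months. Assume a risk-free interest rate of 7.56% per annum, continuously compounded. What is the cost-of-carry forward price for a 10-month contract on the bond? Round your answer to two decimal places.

HK$116.14

PV(coupons) I = 2.00·e^(−0.0756·5/12) + 1.60·e^(−0.0756·9/12)
I = 1.9380 + 1.5118 = 3.4498
F = (S − I)·e^(rT) = (112.50 − 3.4498) · e^(0.0756·10/12)
= 109.0502 · e^0.063000 = 109.0502 × 1.065027 = HK$116.14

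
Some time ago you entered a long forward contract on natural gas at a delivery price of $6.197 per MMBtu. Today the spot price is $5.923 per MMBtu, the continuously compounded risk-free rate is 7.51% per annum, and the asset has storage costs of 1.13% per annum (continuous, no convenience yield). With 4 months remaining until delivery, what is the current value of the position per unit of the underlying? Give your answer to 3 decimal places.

Current fair forward for the remaining 4 months: F = S·e^((r + u)·T), (r + u) = 0.0751 + 0.0113 = 0.0864
F = 5.923 · e^(0.0864 × 4/12) = 5.923 × 1.029219 = 6.0961
Value of long forward = (F − K)·e^(−rT) = (6.0961 − 6.197) · e^(−0.0751·4/12)
= -0.1009 × 0.975277 = -0.098

-$0.098 per MMBtu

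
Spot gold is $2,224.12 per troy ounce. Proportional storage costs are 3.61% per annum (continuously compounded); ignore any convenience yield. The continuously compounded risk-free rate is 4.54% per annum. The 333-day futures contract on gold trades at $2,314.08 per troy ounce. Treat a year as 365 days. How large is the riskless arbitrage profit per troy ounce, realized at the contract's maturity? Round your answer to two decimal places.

$81.72 per troy ounce

Fair futures: F* = S·e^(carry·T), with carry = (r + u) = 0.0454 + 0.0361 = 0.0815
F* = 2224.12 · e^(0.0815 × 333/365) = 2224.12 · e^0.07435479 = 2224.12 × 1.07718891 = $2395.7974
Market $2314.08 < fair $2395.7974: forward underpriced → reverse cash-and-carry (short spot, go long the forward).
At maturity, profit = |F_mkt − F*| = |2314.08 − 2395.7974| = $81.72 per troy ounce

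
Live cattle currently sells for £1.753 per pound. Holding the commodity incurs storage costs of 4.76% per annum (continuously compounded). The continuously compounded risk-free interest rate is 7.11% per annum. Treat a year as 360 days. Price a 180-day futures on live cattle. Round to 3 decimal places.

Net carry = r + u − y = 0.0711 + 0.0476 − 0.0000 = 0.1187
F = S·e^((r+u−y)T) = 1.753 · e^(0.1187 × 180/360) = 1.753 · e^0.059350
= 1.753 × 1.061147 = £1.860 per pound

£1.860 per pound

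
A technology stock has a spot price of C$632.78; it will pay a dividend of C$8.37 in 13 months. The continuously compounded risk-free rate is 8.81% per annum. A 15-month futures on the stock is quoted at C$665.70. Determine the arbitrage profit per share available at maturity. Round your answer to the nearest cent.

PV(dividends) I = 8.37·e^(−0.0881·13/12) = 7.6081
Fair futures F* = (S − I)·e^(rT) = (632.78 − 7.6081)·e^0.110125 = 625.1719 × 1.116418 = 697.9532
Market C$665.70 < fair 697.9532: forward underpriced → reverse cash-and-carry (short the stock, invest proceeds at r, pay the dividends, go long the forward).
Profit at T = |F_mkt − F*| = |665.70 − 697.9532| = C$32.25 per share

C$32.25 per share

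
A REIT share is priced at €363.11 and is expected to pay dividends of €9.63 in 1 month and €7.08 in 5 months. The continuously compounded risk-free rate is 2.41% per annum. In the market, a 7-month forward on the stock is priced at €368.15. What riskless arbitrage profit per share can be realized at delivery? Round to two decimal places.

€16.75 per share

PV(dividends) I = 9.63·e^(−0.0241·1/12) + 7.08·e^(−0.0241·5/12) = 16.6199
Fair forward F* = (S − I)·e^(rT) = (363.11 − 16.6199)·e^0.014058 = 346.4901 × 1.014157 = 351.3954
Market €368.15 > fair 351.3954: forward overpriced → cash-and-carry (borrow at r, buy the stock and collect the dividends, short the forward).
Profit at T = |F_mkt − F*| = |368.15 − 351.3954| = €16.75 per share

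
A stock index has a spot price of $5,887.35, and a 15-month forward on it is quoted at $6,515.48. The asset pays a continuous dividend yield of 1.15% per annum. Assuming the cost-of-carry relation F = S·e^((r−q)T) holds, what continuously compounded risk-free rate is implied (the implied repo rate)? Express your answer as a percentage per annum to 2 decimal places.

9.26%

From F = S·e^((r−q)T): (r − q) = ln(F/S)/T
ln(6515.48/5887.35) = ln(1.106691) = 0.101374
(r − q) = 0.101374 / (15/12) = 0.081099
r = ln(F/S)/T + q = 0.081099 + 0.0115 = 0.092599
r = 9.26%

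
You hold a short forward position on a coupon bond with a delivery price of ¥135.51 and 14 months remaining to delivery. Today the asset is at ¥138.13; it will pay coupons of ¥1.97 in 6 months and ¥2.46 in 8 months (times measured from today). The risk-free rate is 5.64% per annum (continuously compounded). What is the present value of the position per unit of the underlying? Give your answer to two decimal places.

-¥6.97

PV(remaining coupons) I = 1.97·e^(−0.0564·6/12) + 2.46·e^(−0.0564·8/12) = 4.2844
Current forward F = (S − I)·e^(rT) = (138.13 − 4.2844)·e^(0.0564·14/12) = 133.8456 × 1.068013 = 142.9488
Value (long) = (F − K)·e^(−rT) = (142.9488 − 135.51) × 0.936318 = 6.9651
Short position value = −(long value) = -¥6.97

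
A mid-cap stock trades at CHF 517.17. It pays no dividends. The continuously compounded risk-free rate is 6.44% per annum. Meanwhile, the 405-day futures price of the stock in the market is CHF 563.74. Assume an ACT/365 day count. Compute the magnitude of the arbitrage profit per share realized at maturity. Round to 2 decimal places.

CHF 8.26 per share

Fair futures: F* = S·e^(carry·T), with carry = r = 0.0644
F* = 517.17 · e^(0.0644 × 405/365) = 517.17 · e^0.071458 = 517.17 × 1.074073 = CHF 555.4783
Market CHF 563.74 > fair CHF 555.4783: forward overpriced → cash-and-carry (buy spot, short the forward).
At maturity, profit = |F_mkt − F*| = |563.74 − 555.4783| = CHF 8.26 per share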